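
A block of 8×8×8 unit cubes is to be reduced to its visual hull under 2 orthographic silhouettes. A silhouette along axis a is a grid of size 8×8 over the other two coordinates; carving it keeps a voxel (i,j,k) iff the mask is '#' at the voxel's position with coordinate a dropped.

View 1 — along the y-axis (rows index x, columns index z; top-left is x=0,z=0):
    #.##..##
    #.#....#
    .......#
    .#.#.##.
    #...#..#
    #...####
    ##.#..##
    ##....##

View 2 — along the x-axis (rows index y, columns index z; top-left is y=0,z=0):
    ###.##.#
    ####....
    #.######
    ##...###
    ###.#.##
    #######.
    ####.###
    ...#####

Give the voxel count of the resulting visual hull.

remaining voxels: 181

full grid |V| = 512
[1] y-view keeps 30 columns → grid now 240
[2] x-view keeps 47 columns → grid now 181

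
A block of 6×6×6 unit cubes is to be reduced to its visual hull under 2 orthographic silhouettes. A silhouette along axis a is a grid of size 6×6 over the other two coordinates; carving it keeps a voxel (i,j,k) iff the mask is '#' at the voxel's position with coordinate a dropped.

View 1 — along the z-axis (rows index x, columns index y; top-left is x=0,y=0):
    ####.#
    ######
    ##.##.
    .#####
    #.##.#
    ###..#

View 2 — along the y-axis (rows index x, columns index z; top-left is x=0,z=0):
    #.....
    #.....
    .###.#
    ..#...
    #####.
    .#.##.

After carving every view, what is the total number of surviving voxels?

before carving: 216 voxels (6×6×6)
V1 z: intersect with XY mask (28 set) -- 168 left
V2 y: intersect with XZ mask (15 set) -- 64 left

remaining voxels: 64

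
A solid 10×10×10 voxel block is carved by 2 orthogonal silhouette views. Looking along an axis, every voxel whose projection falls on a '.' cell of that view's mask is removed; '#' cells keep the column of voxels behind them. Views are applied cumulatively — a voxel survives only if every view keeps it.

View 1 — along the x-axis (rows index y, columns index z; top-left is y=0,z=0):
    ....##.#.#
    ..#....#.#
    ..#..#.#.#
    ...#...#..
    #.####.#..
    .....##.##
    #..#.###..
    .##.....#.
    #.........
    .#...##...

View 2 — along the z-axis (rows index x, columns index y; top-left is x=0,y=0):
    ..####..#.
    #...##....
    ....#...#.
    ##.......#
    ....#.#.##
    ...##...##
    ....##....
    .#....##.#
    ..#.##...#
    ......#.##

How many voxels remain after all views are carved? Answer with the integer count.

full grid |V| = 1000
step 1: project along x, AND mask (35/100) → |grid| = 350
step 2: project along z, AND mask (34/100) → |grid| = 125

125 voxels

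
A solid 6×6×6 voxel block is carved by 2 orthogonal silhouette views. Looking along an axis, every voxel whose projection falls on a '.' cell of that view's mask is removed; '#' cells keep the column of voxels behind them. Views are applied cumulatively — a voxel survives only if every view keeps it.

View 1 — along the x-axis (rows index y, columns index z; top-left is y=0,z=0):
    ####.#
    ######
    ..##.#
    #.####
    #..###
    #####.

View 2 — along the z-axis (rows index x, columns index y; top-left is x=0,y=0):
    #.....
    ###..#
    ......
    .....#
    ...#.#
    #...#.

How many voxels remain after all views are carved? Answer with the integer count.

before carving: 216 voxels (6×6×6)
  1. axis=0 (YZ plane), |mask|=28  ⇒  voxels=168
  2. axis=2 (XY plane), |mask|=10  ⇒  voxels=48

48 voxels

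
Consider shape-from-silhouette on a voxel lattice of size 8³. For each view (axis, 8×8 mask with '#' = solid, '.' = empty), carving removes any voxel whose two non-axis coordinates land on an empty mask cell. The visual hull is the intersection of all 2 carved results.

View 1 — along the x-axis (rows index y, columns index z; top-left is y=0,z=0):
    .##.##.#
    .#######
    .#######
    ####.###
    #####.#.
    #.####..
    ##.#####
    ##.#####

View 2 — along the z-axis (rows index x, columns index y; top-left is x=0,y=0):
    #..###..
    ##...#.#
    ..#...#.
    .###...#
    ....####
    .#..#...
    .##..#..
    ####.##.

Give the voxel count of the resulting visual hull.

voxel count = 184

initial block: 8^3 = 512
V1 x: intersect with YZ mask (51 set) -- 408 left
V2 z: intersect with XY mask (29 set) -- 184 left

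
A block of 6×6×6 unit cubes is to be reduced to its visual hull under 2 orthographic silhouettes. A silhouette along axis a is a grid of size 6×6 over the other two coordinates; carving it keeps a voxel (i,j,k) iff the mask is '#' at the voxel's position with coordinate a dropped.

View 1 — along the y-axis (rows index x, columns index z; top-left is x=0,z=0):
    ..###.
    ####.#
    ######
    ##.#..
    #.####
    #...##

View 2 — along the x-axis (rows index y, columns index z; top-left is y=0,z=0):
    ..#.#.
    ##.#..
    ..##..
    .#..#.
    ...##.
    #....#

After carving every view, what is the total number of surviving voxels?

55 voxels

start: 6×6×6 = 216 voxels
  1. axis=1 (XZ plane), |mask|=25  ⇒  voxels=150
  2. axis=0 (YZ plane), |mask|=13  ⇒  voxels=55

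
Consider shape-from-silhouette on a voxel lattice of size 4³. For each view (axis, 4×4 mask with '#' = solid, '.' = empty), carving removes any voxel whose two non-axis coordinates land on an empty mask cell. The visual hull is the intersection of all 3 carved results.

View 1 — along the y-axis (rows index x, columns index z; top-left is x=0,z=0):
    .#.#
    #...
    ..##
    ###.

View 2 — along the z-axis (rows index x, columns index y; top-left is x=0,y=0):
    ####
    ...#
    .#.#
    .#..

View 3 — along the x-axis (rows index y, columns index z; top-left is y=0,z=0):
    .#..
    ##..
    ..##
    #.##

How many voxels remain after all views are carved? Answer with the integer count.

voxel count = 9

before carving: 64 voxels (4×4×4)
carve view 1 (along y, XZ-mask fill 8/16): 32 voxels remain
carve view 2 (along z, XY-mask fill 8/16): 16 voxels remain
carve view 3 (along x, YZ-mask fill 8/16): 9 voxels remain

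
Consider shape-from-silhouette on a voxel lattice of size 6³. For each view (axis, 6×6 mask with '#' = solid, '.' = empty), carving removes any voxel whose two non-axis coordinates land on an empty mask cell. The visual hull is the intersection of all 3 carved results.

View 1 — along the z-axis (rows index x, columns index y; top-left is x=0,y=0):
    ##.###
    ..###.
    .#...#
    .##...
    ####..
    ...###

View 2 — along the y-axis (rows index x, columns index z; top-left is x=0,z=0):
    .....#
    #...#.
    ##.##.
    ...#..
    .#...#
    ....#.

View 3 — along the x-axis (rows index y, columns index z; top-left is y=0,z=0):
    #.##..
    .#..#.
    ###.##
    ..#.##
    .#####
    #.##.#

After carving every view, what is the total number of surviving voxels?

start: 6×6×6 = 216 voxels
carve view 1 (along z, XY-mask fill 19/36): 114 voxels remain
carve view 2 (along y, XZ-mask fill 11/36): 32 voxels remain
carve view 3 (along x, YZ-mask fill 22/36): 17 voxels remain

17 voxels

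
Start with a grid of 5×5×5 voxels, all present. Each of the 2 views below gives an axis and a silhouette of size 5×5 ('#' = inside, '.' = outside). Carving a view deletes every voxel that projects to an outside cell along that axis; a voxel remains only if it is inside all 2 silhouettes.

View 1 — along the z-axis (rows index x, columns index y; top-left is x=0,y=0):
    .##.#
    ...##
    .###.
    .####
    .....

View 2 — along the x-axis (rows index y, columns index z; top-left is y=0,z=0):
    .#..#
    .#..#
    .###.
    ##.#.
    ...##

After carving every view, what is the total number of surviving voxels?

|visual hull| = 30

start: 5×5×5 = 125 voxels
[1] z-view keeps 12 columns → grid now 60
[2] x-view keeps 12 columns → grid now 30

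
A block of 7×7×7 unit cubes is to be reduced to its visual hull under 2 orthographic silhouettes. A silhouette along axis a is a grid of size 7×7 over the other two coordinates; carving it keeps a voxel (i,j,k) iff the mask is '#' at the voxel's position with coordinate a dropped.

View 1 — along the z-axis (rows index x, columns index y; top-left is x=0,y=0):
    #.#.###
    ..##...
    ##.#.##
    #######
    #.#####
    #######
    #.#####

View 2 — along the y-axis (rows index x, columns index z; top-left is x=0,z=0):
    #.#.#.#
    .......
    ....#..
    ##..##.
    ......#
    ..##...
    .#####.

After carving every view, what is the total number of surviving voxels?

103 voxels

before carving: 343 voxels (7×7×7)
  1. axis=2 (XY plane), |mask|=38  ⇒  voxels=266
  2. axis=1 (XZ plane), |mask|=17  ⇒  voxels=103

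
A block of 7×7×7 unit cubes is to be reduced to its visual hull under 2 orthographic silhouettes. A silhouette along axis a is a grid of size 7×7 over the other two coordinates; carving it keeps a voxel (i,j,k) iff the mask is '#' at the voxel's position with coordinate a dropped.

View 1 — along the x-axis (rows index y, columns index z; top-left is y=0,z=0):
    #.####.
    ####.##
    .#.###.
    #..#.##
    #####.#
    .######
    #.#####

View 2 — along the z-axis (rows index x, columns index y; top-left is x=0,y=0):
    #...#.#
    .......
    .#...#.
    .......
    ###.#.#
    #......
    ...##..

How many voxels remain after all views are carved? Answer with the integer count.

start: 7×7×7 = 343 voxels
carve view 1 (along x, YZ-mask fill 37/49): 259 voxels remain
carve view 2 (along z, XY-mask fill 13/49): 71 voxels remain

voxel count = 71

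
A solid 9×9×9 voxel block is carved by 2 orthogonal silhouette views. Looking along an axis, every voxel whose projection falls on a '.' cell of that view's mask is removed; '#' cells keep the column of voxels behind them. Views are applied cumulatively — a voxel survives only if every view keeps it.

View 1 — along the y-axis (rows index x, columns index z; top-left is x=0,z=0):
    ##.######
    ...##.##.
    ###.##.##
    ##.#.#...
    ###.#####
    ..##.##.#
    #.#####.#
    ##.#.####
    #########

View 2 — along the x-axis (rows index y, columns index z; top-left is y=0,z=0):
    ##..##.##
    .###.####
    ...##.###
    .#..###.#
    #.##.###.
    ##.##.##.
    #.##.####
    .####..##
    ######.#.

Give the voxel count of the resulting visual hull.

initial block: 9^3 = 729
V1 y: intersect with XZ mask (59 set) -- 531 left
V2 x: intersect with YZ mask (55 set) -- 361 left

remaining voxels: 361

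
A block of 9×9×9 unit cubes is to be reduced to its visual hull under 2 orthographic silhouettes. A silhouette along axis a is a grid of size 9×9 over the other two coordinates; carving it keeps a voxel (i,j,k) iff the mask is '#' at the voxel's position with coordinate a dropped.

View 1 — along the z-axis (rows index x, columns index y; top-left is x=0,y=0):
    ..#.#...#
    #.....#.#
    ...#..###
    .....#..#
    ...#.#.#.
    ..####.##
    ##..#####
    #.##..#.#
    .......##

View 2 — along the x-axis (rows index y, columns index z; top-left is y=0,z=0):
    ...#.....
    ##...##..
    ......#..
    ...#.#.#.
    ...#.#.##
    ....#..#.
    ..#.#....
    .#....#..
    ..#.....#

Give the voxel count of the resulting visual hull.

76 voxels

initial block: 9^3 = 729
  1. axis=2 (XY plane), |mask|=35  ⇒  voxels=315
  2. axis=0 (YZ plane), |mask|=21  ⇒  voxels=76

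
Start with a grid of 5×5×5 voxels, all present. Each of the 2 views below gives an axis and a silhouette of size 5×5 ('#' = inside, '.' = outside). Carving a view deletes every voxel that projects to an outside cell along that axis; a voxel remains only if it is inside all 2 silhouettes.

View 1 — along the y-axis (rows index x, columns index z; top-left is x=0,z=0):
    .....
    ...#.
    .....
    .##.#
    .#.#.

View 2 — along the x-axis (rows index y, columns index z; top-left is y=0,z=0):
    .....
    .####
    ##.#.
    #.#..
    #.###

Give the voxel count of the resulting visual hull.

start: 5×5×5 = 125 voxels
carve view 1 (along y, XZ-mask fill 6/25): 30 voxels remain
carve view 2 (along x, YZ-mask fill 13/25): 15 voxels remain

voxel count = 15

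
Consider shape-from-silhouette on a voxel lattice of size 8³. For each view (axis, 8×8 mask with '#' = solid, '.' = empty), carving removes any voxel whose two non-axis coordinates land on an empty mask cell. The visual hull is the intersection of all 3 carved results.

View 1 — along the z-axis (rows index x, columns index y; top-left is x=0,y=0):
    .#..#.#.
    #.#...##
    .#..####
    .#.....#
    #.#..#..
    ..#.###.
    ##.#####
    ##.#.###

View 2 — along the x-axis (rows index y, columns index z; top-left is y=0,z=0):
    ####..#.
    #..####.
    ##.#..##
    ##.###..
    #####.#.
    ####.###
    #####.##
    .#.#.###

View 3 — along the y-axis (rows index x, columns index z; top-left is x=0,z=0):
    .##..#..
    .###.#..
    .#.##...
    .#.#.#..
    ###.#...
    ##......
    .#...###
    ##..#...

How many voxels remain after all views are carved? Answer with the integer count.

81 voxels

initial block: 8^3 = 512
[1] z-view keeps 34 columns → grid now 272
[2] x-view keeps 45 columns → grid now 196
[3] y-view keeps 26 columns → grid now 81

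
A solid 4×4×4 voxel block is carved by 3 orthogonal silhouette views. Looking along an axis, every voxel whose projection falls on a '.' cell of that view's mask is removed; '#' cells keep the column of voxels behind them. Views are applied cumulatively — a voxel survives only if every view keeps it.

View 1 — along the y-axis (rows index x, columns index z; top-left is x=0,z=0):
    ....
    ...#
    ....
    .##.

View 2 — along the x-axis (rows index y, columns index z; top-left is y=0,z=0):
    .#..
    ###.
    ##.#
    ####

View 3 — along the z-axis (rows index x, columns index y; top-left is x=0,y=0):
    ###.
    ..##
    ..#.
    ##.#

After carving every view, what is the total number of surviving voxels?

before carving: 64 voxels (4×4×4)
carve view 1 (along y, XZ-mask fill 3/16): 12 voxels remain
carve view 2 (along x, YZ-mask fill 11/16): 8 voxels remain
carve view 3 (along z, XY-mask fill 9/16): 7 voxels remain

voxel count = 7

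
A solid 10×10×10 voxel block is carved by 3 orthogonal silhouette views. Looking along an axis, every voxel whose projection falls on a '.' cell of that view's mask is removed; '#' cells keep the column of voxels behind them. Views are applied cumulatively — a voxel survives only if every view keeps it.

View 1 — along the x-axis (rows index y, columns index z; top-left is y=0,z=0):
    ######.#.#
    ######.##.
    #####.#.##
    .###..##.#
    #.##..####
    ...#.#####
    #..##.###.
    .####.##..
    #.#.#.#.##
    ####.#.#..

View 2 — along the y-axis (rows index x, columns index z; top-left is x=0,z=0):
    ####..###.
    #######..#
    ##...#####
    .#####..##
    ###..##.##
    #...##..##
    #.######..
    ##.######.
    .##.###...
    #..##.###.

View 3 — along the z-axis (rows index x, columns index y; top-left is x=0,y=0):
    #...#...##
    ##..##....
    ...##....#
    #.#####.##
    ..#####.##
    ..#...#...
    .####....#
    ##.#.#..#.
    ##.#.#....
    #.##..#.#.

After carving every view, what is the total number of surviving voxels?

full grid |V| = 1000
V1 x: intersect with YZ mask (67 set) -- 670 left
V2 y: intersect with XZ mask (67 set) -- 442 left
V3 z: intersect with XY mask (47 set) -- 214 left

voxel count = 214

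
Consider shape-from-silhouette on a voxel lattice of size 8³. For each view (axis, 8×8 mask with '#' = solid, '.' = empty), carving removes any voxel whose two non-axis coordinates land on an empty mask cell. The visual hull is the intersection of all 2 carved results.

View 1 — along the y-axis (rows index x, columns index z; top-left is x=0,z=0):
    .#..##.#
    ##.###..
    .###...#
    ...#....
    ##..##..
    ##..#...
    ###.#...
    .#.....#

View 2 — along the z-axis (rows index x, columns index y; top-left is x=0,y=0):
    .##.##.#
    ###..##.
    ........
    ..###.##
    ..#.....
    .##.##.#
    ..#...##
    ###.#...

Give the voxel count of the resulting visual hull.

remaining voxels: 89

initial block: 8^3 = 512
[1] y-view keeps 27 columns → grid now 216
[2] z-view keeps 28 columns → grid now 89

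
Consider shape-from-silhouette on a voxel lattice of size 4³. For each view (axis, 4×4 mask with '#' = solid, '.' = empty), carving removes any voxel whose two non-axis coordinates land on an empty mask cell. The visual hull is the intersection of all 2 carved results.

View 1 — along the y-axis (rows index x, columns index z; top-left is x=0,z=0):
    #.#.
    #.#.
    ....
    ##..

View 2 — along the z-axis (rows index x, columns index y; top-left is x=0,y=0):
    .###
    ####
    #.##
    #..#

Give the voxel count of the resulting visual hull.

|visual hull| = 18

start: 4×4×4 = 64 voxels
V1 y: intersect with XZ mask (6 set) -- 24 left
V2 z: intersect with XY mask (12 set) -- 18 left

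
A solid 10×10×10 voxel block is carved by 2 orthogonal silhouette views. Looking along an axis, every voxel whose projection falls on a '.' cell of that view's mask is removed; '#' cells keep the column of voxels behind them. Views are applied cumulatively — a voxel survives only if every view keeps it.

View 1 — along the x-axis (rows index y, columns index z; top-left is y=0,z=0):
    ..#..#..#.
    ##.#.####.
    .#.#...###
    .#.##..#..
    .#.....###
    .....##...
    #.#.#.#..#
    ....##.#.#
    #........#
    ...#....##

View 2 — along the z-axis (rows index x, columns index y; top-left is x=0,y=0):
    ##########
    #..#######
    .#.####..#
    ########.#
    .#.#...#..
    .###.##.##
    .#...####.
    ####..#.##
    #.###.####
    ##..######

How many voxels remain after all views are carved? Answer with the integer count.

280 voxels

start: 10×10×10 = 1000 voxels
after view 1 [x-axis, 39 of 100 cells solid] → remaining = 390
after view 2 [z-axis, 71 of 100 cells solid] → remaining = 280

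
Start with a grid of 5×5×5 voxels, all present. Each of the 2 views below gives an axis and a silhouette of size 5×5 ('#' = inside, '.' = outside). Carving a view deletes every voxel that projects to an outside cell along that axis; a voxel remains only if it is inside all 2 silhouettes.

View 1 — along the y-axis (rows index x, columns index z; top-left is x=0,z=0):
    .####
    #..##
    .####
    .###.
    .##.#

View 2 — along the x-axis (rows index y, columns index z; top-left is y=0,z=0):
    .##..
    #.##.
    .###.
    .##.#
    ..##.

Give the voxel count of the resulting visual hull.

initial block: 5^3 = 125
step 1: project along y, AND mask (17/25) → |grid| = 85
step 2: project along x, AND mask (13/25) → |grid| = 49

49 voxels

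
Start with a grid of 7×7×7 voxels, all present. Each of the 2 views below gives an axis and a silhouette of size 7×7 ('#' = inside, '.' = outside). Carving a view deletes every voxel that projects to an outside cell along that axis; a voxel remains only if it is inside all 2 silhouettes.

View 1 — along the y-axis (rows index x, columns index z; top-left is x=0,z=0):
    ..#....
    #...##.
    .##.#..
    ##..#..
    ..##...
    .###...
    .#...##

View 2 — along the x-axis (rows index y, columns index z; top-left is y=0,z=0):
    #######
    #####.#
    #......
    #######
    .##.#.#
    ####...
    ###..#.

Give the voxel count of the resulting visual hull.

full grid |V| = 343
[1] y-view keeps 18 columns → grid now 126
[2] x-view keeps 33 columns → grid now 90

90 voxels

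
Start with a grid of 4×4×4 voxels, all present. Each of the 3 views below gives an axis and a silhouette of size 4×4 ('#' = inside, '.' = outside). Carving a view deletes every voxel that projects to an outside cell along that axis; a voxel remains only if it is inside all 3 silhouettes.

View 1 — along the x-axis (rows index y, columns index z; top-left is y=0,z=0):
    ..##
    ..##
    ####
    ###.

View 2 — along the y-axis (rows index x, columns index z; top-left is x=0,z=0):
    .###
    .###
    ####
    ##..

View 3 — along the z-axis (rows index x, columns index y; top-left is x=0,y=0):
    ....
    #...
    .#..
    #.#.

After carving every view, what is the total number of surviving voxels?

full grid |V| = 64
after view 1 [x-axis, 11 of 16 cells solid] → remaining = 44
after view 2 [y-axis, 12 of 16 cells solid] → remaining = 33
after view 3 [z-axis, 4 of 16 cells solid] → remaining = 6

6 voxels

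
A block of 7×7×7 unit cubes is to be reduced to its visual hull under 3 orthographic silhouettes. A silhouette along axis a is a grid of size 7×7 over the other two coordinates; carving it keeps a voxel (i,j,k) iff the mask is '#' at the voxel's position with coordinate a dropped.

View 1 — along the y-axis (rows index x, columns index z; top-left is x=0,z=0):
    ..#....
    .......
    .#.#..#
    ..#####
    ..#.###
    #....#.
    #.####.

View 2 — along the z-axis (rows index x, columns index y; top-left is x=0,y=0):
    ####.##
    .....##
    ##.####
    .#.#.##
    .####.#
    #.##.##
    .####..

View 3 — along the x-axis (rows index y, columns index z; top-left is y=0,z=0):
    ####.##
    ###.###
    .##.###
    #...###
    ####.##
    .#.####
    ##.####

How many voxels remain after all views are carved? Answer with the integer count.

full grid |V| = 343
  1. axis=1 (XZ plane), |mask|=20  ⇒  voxels=140
  2. axis=2 (XY plane), |mask|=32  ⇒  voxels=94
  3. axis=0 (YZ plane), |mask|=38  ⇒  voxels=72

72 voxels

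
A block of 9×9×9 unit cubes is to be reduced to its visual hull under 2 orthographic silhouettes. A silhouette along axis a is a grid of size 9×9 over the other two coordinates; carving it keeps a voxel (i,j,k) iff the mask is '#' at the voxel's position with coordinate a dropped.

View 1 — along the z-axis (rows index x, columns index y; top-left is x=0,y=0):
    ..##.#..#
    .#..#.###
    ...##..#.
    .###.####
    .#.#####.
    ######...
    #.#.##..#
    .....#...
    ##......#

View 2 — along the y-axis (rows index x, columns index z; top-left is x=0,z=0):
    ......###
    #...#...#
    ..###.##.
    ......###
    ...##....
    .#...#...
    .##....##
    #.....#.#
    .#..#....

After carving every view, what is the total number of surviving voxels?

116 voxels

before carving: 729 voxels (9×9×9)
[1] z-view keeps 40 columns → grid now 360
[2] y-view keeps 27 columns → grid now 116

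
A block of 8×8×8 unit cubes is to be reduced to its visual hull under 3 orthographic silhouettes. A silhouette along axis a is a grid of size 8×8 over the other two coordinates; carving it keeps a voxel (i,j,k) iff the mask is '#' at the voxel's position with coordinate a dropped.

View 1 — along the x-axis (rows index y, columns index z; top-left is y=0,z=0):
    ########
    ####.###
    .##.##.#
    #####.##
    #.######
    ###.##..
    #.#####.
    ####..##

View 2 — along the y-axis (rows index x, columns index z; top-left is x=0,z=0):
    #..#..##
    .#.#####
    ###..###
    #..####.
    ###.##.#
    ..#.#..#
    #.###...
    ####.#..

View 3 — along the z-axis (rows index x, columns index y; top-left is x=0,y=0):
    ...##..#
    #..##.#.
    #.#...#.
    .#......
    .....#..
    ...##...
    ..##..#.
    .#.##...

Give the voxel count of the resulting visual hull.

before carving: 512 voxels (8×8×8)
after view 1 [x-axis, 51 of 64 cells solid] → remaining = 408
after view 2 [y-axis, 39 of 64 cells solid] → remaining = 250
after view 3 [z-axis, 20 of 64 cells solid] → remaining = 84

voxel count = 84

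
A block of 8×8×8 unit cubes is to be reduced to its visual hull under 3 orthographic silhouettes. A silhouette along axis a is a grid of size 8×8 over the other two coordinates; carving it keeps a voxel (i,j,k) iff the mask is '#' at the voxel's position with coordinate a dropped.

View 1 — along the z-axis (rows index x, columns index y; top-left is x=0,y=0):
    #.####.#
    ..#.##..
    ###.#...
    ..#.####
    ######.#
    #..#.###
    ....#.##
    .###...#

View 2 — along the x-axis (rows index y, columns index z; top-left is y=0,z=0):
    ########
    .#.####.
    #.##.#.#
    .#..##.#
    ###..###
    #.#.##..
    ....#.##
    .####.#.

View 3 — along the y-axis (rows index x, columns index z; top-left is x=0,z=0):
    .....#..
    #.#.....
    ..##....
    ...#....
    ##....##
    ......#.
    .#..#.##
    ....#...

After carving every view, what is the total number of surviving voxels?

51 voxels

full grid |V| = 512
V1 z: intersect with XY mask (37 set) -- 296 left
V2 x: intersect with YZ mask (40 set) -- 188 left
V3 y: intersect with XZ mask (16 set) -- 51 left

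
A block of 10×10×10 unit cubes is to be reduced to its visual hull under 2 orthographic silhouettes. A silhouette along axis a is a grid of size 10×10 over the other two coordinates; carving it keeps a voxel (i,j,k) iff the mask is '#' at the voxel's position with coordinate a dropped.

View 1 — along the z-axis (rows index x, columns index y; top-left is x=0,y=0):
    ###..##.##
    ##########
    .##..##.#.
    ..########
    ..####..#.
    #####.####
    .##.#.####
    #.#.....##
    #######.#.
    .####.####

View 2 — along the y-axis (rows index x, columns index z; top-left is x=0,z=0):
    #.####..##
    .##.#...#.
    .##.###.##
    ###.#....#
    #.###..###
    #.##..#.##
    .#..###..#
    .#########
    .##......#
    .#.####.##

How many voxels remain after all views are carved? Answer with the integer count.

start: 10×10×10 = 1000 voxels
after view 1 [z-axis, 71 of 100 cells solid] → remaining = 710
after view 2 [y-axis, 60 of 100 cells solid] → remaining = 404

remaining voxels: 404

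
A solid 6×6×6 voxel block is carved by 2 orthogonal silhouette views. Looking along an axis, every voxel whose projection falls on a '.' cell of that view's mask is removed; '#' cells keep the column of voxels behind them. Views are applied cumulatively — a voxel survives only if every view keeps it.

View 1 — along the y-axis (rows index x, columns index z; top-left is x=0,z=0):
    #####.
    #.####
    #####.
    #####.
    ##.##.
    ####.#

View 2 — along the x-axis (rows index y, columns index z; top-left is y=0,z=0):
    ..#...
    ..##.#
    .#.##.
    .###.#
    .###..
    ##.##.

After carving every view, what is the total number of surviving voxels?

remaining voxels: 90

before carving: 216 voxels (6×6×6)
after view 1 [y-axis, 29 of 36 cells solid] → remaining = 174
after view 2 [x-axis, 18 of 36 cells solid] → remaining = 90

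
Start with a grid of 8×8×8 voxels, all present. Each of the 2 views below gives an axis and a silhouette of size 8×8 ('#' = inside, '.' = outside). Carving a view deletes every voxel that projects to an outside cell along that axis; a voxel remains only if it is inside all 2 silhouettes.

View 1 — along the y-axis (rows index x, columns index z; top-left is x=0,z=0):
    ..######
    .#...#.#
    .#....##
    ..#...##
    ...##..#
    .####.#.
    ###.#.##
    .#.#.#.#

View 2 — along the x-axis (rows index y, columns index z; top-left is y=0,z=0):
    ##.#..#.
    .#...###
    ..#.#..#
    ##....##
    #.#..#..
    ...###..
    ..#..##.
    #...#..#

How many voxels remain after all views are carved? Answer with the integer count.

initial block: 8^3 = 512
[1] y-view keeps 33 columns → grid now 264
[2] x-view keeps 27 columns → grid now 111

111 voxels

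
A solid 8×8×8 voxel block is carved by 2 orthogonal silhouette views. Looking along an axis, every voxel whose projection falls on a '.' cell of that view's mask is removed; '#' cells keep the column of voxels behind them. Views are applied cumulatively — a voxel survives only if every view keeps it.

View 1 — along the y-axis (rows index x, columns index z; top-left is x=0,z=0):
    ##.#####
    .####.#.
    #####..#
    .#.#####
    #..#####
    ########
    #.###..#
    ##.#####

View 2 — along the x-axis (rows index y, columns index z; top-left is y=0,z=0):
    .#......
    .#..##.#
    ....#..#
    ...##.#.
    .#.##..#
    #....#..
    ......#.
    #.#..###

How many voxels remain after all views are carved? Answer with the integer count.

remaining voxels: 143

full grid |V| = 512
[1] y-view keeps 50 columns → grid now 400
[2] x-view keeps 22 columns → grid now 143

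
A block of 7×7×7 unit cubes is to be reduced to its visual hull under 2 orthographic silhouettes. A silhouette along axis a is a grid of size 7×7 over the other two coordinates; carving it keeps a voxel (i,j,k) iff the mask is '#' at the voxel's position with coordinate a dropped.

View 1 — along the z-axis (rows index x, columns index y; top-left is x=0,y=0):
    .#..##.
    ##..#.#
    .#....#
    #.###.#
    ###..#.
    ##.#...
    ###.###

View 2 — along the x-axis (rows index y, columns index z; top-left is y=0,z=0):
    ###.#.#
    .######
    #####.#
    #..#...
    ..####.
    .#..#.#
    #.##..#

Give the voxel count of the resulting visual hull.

before carving: 343 voxels (7×7×7)
V1 z: intersect with XY mask (27 set) -- 189 left
V2 x: intersect with YZ mask (30 set) -- 124 left

124 voxels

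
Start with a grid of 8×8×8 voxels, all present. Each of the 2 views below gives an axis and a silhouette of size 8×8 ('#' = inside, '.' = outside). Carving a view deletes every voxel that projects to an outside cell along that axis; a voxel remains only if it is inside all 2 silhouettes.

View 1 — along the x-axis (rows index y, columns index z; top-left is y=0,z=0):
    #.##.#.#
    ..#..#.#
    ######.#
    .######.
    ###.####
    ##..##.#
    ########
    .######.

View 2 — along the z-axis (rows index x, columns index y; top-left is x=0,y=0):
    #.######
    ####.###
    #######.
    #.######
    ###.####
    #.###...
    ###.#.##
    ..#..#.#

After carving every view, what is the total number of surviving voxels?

remaining voxels: 289

full grid |V| = 512
carve view 1 (along x, YZ-mask fill 47/64): 376 voxels remain
carve view 2 (along z, XY-mask fill 48/64): 289 voxels remain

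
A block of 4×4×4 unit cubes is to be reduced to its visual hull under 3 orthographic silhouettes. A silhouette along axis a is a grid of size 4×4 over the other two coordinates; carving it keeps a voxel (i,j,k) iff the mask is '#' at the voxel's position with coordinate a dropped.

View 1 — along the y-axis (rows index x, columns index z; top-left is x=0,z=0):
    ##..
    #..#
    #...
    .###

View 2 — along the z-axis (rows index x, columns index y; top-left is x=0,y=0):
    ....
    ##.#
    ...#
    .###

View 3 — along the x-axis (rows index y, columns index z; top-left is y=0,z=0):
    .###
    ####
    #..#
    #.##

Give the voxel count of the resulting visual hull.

|visual hull| = 12

before carving: 64 voxels (4×4×4)
step 1: project along y, AND mask (8/16) → |grid| = 32
step 2: project along z, AND mask (7/16) → |grid| = 16
step 3: project along x, AND mask (12/16) → |grid| = 12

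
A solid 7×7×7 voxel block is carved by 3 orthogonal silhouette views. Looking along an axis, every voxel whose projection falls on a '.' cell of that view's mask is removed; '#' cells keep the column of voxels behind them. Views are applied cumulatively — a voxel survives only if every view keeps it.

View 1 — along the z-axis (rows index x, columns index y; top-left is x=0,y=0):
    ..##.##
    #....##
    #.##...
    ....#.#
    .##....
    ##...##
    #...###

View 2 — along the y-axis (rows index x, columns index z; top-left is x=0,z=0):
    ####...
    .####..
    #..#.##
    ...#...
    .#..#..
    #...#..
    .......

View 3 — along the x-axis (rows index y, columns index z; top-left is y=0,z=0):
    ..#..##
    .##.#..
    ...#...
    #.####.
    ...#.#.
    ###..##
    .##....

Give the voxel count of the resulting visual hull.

full grid |V| = 343
after view 1 [z-axis, 22 of 49 cells solid] → remaining = 154
after view 2 [y-axis, 17 of 49 cells solid] → remaining = 54
after view 3 [x-axis, 21 of 49 cells solid] → remaining = 25

remaining voxels: 25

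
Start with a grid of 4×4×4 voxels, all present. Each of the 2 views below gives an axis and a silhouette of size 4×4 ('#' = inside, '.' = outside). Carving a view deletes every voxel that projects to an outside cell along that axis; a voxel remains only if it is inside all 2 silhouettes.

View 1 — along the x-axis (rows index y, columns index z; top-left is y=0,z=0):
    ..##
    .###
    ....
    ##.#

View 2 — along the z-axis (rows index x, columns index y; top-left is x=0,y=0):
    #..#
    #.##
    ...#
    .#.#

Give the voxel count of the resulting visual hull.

voxel count = 19

start: 4×4×4 = 64 voxels
after view 1 [x-axis, 8 of 16 cells solid] → remaining = 32
after view 2 [z-axis, 8 of 16 cells solid] → remaining = 19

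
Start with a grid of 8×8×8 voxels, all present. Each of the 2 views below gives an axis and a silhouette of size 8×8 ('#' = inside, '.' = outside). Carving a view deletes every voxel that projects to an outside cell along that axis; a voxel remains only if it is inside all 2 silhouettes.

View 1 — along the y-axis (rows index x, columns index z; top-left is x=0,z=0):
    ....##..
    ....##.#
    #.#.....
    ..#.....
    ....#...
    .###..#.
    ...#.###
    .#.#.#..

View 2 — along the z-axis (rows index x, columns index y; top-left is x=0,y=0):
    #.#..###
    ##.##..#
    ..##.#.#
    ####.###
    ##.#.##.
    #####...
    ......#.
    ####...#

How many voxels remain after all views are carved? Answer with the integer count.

start: 8×8×8 = 512 voxels
carve view 1 (along y, XZ-mask fill 20/64): 160 voxels remain
carve view 2 (along z, XY-mask fill 37/64): 84 voxels remain

84 voxels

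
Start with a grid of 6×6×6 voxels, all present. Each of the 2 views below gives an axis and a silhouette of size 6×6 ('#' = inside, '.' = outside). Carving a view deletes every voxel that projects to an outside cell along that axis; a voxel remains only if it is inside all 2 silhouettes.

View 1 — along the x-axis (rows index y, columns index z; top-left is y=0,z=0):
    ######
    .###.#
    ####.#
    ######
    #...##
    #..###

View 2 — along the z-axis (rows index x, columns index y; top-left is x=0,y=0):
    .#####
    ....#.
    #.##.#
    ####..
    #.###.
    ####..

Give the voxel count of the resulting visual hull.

start: 6×6×6 = 216 voxels
  1. axis=0 (YZ plane), |mask|=28  ⇒  voxels=168
  2. axis=2 (XY plane), |mask|=22  ⇒  voxels=108

voxel count = 108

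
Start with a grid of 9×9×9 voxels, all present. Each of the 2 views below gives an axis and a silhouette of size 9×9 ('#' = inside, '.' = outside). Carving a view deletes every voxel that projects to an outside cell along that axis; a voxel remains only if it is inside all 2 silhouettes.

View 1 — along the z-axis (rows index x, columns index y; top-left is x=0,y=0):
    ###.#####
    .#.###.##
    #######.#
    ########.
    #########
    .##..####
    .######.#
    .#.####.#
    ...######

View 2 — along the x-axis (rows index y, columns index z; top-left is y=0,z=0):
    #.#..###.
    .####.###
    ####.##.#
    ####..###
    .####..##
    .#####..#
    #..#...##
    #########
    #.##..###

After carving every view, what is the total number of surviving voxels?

initial block: 9^3 = 729
  1. axis=2 (XY plane), |mask|=64  ⇒  voxels=576
  2. axis=0 (YZ plane), |mask|=57  ⇒  voxels=403

|visual hull| = 403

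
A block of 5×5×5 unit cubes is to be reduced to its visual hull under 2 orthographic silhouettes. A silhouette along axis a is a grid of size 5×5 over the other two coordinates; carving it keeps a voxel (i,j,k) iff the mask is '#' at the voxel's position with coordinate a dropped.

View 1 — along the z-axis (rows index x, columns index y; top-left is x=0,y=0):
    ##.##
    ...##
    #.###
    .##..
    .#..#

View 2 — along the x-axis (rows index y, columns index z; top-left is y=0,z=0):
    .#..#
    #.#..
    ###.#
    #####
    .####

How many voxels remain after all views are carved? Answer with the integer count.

voxel count = 49

before carving: 125 voxels (5×5×5)
carve view 1 (along z, XY-mask fill 14/25): 70 voxels remain
carve view 2 (along x, YZ-mask fill 17/25): 49 voxels remain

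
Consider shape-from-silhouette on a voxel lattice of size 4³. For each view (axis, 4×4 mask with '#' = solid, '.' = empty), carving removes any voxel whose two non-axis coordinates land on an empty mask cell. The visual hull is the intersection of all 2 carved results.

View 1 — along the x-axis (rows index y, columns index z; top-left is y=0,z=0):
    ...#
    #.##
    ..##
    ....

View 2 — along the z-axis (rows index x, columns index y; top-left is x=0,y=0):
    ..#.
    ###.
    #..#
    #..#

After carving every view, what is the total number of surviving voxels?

before carving: 64 voxels (4×4×4)
step 1: project along x, AND mask (6/16) → |grid| = 24
step 2: project along z, AND mask (8/16) → |grid| = 10

|visual hull| = 10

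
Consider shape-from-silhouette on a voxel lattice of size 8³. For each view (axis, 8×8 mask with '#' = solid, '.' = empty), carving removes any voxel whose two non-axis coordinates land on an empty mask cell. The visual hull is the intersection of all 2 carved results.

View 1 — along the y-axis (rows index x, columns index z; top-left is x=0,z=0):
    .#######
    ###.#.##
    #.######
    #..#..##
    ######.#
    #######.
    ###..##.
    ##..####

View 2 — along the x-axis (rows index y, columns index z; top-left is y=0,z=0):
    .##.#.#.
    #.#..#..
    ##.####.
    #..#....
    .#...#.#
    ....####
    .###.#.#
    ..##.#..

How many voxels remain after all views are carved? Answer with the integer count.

full grid |V| = 512
  1. axis=1 (XZ plane), |mask|=49  ⇒  voxels=392
  2. axis=0 (YZ plane), |mask|=30  ⇒  voxels=182

voxel count = 182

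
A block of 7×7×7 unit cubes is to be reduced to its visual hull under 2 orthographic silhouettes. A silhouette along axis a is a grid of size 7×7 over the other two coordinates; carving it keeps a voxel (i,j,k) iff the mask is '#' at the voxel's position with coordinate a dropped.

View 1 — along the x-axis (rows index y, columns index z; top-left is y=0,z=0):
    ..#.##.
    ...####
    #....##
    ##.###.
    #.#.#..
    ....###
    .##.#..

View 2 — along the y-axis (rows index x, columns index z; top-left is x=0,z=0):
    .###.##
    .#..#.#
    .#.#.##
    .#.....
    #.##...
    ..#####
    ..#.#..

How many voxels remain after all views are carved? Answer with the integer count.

before carving: 343 voxels (7×7×7)
after view 1 [x-axis, 24 of 49 cells solid] → remaining = 168
after view 2 [y-axis, 23 of 49 cells solid] → remaining = 76

remaining voxels: 76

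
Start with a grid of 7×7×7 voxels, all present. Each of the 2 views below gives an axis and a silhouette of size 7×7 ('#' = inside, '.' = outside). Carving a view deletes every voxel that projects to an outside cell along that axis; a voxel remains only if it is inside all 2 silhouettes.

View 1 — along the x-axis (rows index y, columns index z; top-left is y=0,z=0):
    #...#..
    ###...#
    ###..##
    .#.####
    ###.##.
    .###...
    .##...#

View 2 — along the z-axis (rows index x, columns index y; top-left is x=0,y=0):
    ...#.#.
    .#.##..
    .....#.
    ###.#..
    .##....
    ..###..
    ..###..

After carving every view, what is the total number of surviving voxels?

before carving: 343 voxels (7×7×7)
step 1: project along x, AND mask (27/49) → |grid| = 189
step 2: project along z, AND mask (18/49) → |grid| = 80

voxel count = 80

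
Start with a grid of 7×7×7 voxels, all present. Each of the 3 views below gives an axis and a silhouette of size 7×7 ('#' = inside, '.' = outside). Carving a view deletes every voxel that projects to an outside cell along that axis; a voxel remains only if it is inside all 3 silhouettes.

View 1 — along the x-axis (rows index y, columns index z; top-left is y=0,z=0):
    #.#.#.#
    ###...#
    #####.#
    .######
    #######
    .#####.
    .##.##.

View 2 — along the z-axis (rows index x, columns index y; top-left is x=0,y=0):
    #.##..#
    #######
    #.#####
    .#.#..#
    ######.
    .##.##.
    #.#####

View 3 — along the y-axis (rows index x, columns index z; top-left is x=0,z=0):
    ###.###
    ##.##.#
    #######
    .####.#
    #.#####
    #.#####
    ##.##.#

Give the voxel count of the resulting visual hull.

before carving: 343 voxels (7×7×7)
step 1: project along x, AND mask (36/49) → |grid| = 252
step 2: project along z, AND mask (36/49) → |grid| = 188
step 3: project along y, AND mask (40/49) → |grid| = 153

remaining voxels: 153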